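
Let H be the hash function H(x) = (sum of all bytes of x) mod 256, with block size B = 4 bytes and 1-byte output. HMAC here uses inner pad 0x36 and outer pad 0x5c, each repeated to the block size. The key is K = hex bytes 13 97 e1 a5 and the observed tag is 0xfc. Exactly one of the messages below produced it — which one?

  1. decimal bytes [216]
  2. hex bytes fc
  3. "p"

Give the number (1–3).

2

Key hex bytes 13 97 e1 a5 is exactly B = 4 bytes: K' = 13 97 e1 a5.
K' ⊕ ipad = 25 a1 d7 93; K' ⊕ opad = 4f cb bd f9.
m1: inner = H(25 a1 d7 93 d8) = 08; tag = H(4f cb bd f9 08) = d8
m2: inner = H(25 a1 d7 93 fc) = 2c; tag = H(4f cb bd f9 2c) = fc ← matches
m3: inner = H(25 a1 d7 93 70) = a0; tag = H(4f cb bd f9 a0) = 70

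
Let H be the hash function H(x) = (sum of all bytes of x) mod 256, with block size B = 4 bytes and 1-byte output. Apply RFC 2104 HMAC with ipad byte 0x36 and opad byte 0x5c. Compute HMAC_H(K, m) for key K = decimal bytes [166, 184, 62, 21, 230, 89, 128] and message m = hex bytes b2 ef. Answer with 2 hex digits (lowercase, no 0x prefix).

c9

Key decimal bytes [166, 184, 62, 21, 230, 89, 128] = a6 b8 3e 15 e6 59 80 is 7 bytes > B = 4, so hash it first: H(key) = 70, then zero-pad to 4 bytes: K' = 70 00 00 00.
K' ⊕ ipad = 46 36 36 36.  K' ⊕ opad = 2c 5c 5c 5c.
Inner input = (K'⊕ipad) ∥ m = 46 36 36 36 ∥ b2 ef.
Inner hash: sum = 70+54+54+54+178+239 = 649; mod 256 = 137 → 89.
Outer input = (K'⊕opad) ∥ inner = 2c 5c 5c 5c ∥ 89.
Outer hash (tag): sum = 44+92+92+92+137 = 457; mod 256 = 201 → c9.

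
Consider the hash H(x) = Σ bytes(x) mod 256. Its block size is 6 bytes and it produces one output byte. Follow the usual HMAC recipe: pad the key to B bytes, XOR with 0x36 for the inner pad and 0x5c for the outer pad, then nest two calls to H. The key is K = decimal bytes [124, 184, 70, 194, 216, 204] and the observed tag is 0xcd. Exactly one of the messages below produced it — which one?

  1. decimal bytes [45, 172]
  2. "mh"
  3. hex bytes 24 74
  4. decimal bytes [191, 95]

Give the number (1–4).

Key decimal bytes [124, 184, 70, 194, 216, 204] = 7c b8 46 c2 d8 cc is exactly B = 6 bytes: K' = 7c b8 46 c2 d8 cc.
K' ⊕ ipad = 4a 8e 70 f4 ee fa; K' ⊕ opad = 20 e4 1a 9e 84 90.
m1: inner = H(4a 8e 70 f4 ee fa 2d ac) = fd; tag = H(20 e4 1a 9e 84 90 fd) = cd ← matches
m2: inner = H(4a 8e 70 f4 ee fa 6d 68) = f9; tag = H(20 e4 1a 9e 84 90 f9) = c9
m3: inner = H(4a 8e 70 f4 ee fa 24 74) = bc; tag = H(20 e4 1a 9e 84 90 bc) = 8c
m4: inner = H(4a 8e 70 f4 ee fa bf 5f) = 42; tag = H(20 e4 1a 9e 84 90 42) = 12

1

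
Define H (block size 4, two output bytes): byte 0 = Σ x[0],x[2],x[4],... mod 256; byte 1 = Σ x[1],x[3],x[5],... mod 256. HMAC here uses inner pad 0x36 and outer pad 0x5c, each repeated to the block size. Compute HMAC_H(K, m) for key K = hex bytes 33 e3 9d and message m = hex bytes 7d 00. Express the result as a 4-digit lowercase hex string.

Key hex bytes 33 e3 9d is 3 bytes ≤ B = 4; zero-pad to 4 bytes: K' = 33 e3 9d 00.
K' ⊕ ipad = 05 d5 ab 36.  K' ⊕ opad = 6f bf c1 5c.
Inner input = (K'⊕ipad) ∥ m = 05 d5 ab 36 ∥ 7d 00.
Inner hash: even-index sum = 301 mod 256 = 45; odd-index sum = 267 mod 256 = 11 → 2d 0b.
Outer input = (K'⊕opad) ∥ inner = 6f bf c1 5c ∥ 2d 0b.
Outer hash (tag): even-index sum = 349 mod 256 = 93; odd-index sum = 294 mod 256 = 38 → 5d 26.

5d26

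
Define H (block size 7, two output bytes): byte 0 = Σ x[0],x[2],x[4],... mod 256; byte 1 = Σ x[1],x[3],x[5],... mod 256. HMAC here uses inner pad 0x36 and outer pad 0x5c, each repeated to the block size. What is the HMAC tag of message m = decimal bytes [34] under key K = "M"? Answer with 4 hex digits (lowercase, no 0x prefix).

e931

Key "M" = 4d is 1 byte ≤ B = 7; zero-pad to 7 bytes: K' = 4d 00 00 00 00 00 00.
K' ⊕ ipad = 7b 36 36 36 36 36 36.  K' ⊕ opad = 11 5c 5c 5c 5c 5c 5c.
Inner input = (K'⊕ipad) ∥ m = 7b 36 36 36 36 36 36 ∥ 22.
Inner hash: even-index sum = 285 mod 256 = 29; odd-index sum = 196 mod 256 = 196 → 1d c4.
Outer input = (K'⊕opad) ∥ inner = 11 5c 5c 5c 5c 5c 5c ∥ 1d c4.
Outer hash (tag): even-index sum = 489 mod 256 = 233; odd-index sum = 305 mod 256 = 49 → e9 31.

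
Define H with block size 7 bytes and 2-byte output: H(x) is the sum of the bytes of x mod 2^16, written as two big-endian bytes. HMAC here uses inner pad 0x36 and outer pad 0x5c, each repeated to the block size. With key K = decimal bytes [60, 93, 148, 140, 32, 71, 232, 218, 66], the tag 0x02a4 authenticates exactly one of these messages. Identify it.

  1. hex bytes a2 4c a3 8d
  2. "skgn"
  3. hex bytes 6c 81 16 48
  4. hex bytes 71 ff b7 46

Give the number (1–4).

Key decimal bytes [60, 93, 148, 140, 32, 71, 232, 218, 66] = 3c 5d 94 8c 20 47 e8 da 42 is 9 bytes > B = 7, so hash it first: H(key) = 04 24, then zero-pad to 7 bytes: K' = 04 24 00 00 00 00 00.
K' ⊕ ipad = 32 12 36 36 36 36 36; K' ⊕ opad = 58 78 5c 5c 5c 5c 5c.
m1: inner = H(32 12 36 36 36 36 36 a2 4c a3 8d) = 03 70; tag = H(58 78 5c 5c 5c 5c 5c 03 70) = 030f
m2: inner = H(32 12 36 36 36 36 36 73 6b 67 6e) = 03 05; tag = H(58 78 5c 5c 5c 5c 5c 03 05) = 02a4 ← matches
m3: inner = H(32 12 36 36 36 36 36 6c 81 16 48) = 02 9d; tag = H(58 78 5c 5c 5c 5c 5c 02 9d) = 033b
m4: inner = H(32 12 36 36 36 36 36 71 ff b7 46) = 03 bf; tag = H(58 78 5c 5c 5c 5c 5c 03 bf) = 035e

2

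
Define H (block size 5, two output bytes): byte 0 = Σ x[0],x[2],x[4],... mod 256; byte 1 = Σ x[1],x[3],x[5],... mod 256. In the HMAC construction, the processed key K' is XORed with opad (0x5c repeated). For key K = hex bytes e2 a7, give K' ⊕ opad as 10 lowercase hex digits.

Key hex bytes e2 a7 is 2 bytes ≤ B = 5; zero-pad to 5 bytes: K' = e2 a7 00 00 00.
XOR each byte with 0x5c: e2⊕5c=be, a7⊕5c=fb, 00⊕5c=5c, 00⊕5c=5c, 00⊕5c=5c.

befb5c5c5c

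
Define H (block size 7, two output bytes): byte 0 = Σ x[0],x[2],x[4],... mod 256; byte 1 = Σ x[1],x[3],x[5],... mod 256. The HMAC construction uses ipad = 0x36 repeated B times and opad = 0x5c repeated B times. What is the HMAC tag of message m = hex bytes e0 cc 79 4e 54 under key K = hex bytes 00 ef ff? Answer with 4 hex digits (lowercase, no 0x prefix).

a9f0

Key hex bytes 00 ef ff is 3 bytes ≤ B = 7; zero-pad to 7 bytes: K' = 00 ef ff 00 00 00 00.
K' ⊕ ipad = 36 d9 c9 36 36 36 36.  K' ⊕ opad = 5c b3 a3 5c 5c 5c 5c.
Inner input = (K'⊕ipad) ∥ m = 36 d9 c9 36 36 36 36 ∥ e0 cc 79 4e 54.
Inner hash: even-index sum = 645 mod 256 = 133; odd-index sum = 754 mod 256 = 242 → 85 f2.
Outer input = (K'⊕opad) ∥ inner = 5c b3 a3 5c 5c 5c 5c ∥ 85 f2.
Outer hash (tag): even-index sum = 681 mod 256 = 169; odd-index sum = 496 mod 256 = 240 → a9 f0.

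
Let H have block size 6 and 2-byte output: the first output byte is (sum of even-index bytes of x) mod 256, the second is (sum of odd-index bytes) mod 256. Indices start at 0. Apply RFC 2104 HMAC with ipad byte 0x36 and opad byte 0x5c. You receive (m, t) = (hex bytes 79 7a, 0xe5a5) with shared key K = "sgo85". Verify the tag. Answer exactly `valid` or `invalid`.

invalid

Key "sgo85" = 73 67 6f 38 35 is 5 bytes ≤ B = 6; zero-pad to 6 bytes: K' = 73 67 6f 38 35 00.
K' ⊕ ipad = 45 51 59 0e 03 36; K' ⊕ opad = 2f 3b 33 64 69 5c.
Inner hash: even-index sum = 282 mod 256 = 26; odd-index sum = 271 mod 256 = 15 → 1a 0f.
Outer hash (recomputed tag): even-index sum = 229 mod 256 = 229; odd-index sum = 266 mod 256 = 10 → e5 0a.
Recomputed tag = e50a; claimed = e5a5 → mismatch.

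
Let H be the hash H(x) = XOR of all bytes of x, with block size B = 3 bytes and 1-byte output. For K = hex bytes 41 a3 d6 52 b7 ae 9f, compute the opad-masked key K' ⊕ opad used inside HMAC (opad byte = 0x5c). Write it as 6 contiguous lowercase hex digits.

bc5c5c

Key hex bytes 41 a3 d6 52 b7 ae 9f is 7 bytes > B = 3, so hash it first: H(key) = e0, then zero-pad to 3 bytes: K' = e0 00 00.
XOR each byte with 0x5c: e0⊕5c=bc, 00⊕5c=5c, 00⊕5c=5c.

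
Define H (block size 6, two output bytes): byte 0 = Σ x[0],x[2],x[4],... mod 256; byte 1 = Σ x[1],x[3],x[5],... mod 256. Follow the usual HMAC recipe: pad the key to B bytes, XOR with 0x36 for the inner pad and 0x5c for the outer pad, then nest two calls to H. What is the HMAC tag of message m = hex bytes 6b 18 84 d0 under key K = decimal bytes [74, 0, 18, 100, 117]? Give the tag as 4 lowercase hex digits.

Key decimal bytes [74, 0, 18, 100, 117] = 4a 00 12 64 75 is 5 bytes ≤ B = 6; zero-pad to 6 bytes: K' = 4a 00 12 64 75 00.
K' ⊕ ipad = 7c 36 24 52 43 36.  K' ⊕ opad = 16 5c 4e 38 29 5c.
Inner input = (K'⊕ipad) ∥ m = 7c 36 24 52 43 36 ∥ 6b 18 84 d0.
Inner hash: even-index sum = 466 mod 256 = 210; odd-index sum = 422 mod 256 = 166 → d2 a6.
Outer input = (K'⊕opad) ∥ inner = 16 5c 4e 38 29 5c ∥ d2 a6.
Outer hash (tag): even-index sum = 351 mod 256 = 95; odd-index sum = 406 mod 256 = 150 → 5f 96.

5f96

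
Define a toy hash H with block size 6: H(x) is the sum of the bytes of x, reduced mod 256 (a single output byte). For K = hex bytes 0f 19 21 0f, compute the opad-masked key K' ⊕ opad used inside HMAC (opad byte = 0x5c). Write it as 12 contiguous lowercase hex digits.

Key hex bytes 0f 19 21 0f is 4 bytes ≤ B = 6; zero-pad to 6 bytes: K' = 0f 19 21 0f 00 00.
XOR each byte with 0x5c: 0f⊕5c=53, 19⊕5c=45, 21⊕5c=7d, 0f⊕5c=53, 00⊕5c=5c, 00⊕5c=5c.

53457d535c5c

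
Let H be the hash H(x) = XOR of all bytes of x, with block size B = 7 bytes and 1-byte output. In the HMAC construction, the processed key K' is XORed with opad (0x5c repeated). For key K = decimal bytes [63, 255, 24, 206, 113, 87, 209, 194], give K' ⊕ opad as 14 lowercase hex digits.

7f5c5c5c5c5c5c

Key decimal bytes [63, 255, 24, 206, 113, 87, 209, 194] = 3f ff 18 ce 71 57 d1 c2 is 8 bytes > B = 7, so hash it first: H(key) = 23, then zero-pad to 7 bytes: K' = 23 00 00 00 00 00 00.
XOR each byte with 0x5c: 23⊕5c=7f, 00⊕5c=5c, 00⊕5c=5c, 00⊕5c=5c, 00⊕5c=5c, 00⊕5c=5c, 00⊕5c=5c.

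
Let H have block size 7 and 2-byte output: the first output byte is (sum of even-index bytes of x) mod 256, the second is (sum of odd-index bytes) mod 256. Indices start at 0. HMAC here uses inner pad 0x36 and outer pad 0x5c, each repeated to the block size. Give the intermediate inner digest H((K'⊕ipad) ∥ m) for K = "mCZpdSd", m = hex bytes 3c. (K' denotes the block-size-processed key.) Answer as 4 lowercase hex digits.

6b5c

Key "mCZpdSd" = 6d 43 5a 70 64 53 64 is exactly B = 7 bytes: K' = 6d 43 5a 70 64 53 64.
K' ⊕ ipad = 5b 75 6c 46 52 65 52.
Inner input = 5b 75 6c 46 52 65 52 ∥ 3c.
Inner hash: even-index sum = 363 mod 256 = 107; odd-index sum = 348 mod 256 = 92 → 6b 5c.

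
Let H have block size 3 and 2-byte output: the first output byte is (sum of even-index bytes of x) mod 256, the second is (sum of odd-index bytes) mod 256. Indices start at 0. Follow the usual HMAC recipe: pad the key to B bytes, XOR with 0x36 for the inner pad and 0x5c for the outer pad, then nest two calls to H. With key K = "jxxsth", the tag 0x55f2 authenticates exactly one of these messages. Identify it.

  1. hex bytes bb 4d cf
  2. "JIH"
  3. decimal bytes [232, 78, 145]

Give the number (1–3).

Key "jxxsth" = 6a 78 78 73 74 68 is 6 bytes > B = 3, so hash it first: H(key) = 56 53, then zero-pad to 3 bytes: K' = 56 53 00.
K' ⊕ ipad = 60 65 36; K' ⊕ opad = 0a 0f 5c.
m1: inner = H(60 65 36 bb 4d cf) = e3 ef; tag = H(0a 0f 5c e3 ef) = 55f2 ← matches
m2: inner = H(60 65 36 4a 49 48) = df f7; tag = H(0a 0f 5c df f7) = 5dee
m3: inner = H(60 65 36 e8 4e 91) = e4 de; tag = H(0a 0f 5c e4 de) = 44f3

1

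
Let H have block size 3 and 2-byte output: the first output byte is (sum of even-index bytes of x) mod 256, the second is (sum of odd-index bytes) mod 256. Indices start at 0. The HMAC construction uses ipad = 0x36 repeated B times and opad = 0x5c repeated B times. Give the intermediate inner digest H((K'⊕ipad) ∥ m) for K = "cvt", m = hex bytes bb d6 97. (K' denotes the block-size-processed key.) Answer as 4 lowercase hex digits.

6d92

Key "cvt" = 63 76 74 is exactly B = 3 bytes: K' = 63 76 74.
K' ⊕ ipad = 55 40 42.
Inner input = 55 40 42 ∥ bb d6 97.
Inner hash: even-index sum = 365 mod 256 = 109; odd-index sum = 402 mod 256 = 146 → 6d 92.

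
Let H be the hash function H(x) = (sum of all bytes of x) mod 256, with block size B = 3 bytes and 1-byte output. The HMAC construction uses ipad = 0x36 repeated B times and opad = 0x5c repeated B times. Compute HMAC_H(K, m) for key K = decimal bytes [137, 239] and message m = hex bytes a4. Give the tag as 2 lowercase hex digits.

Key decimal bytes [137, 239] = 89 ef is 2 bytes ≤ B = 3; zero-pad to 3 bytes: K' = 89 ef 00.
K' ⊕ ipad = bf d9 36.  K' ⊕ opad = d5 b3 5c.
Inner input = (K'⊕ipad) ∥ m = bf d9 36 ∥ a4.
Inner hash: sum = 191+217+54+164 = 626; mod 256 = 114 → 72.
Outer input = (K'⊕opad) ∥ inner = d5 b3 5c ∥ 72.
Outer hash (tag): sum = 213+179+92+114 = 598; mod 256 = 86 → 56.

56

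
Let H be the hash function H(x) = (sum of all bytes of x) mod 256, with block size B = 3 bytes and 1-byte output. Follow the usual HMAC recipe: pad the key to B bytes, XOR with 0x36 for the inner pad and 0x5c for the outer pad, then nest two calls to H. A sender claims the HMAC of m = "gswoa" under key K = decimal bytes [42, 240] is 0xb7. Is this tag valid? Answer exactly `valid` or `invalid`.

valid

Key decimal bytes [42, 240] = 2a f0 is 2 bytes ≤ B = 3; zero-pad to 3 bytes: K' = 2a f0 00.
K' ⊕ ipad = 1c c6 36; K' ⊕ opad = 76 ac 5c.
Inner hash: sum = 28+198+54+103+115+119+111+97 = 825; mod 256 = 57 → 39.
Outer hash (recomputed tag): sum = 118+172+92+57 = 439; mod 256 = 183 → b7.
Recomputed tag = b7; claimed = b7 → match.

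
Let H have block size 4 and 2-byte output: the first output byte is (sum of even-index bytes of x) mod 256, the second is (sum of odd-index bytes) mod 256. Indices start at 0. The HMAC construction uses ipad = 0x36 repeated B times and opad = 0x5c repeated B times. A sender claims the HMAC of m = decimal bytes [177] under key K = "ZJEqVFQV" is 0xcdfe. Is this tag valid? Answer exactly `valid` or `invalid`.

Key "ZJEqVFQV" = 5a 4a 45 71 56 46 51 56 is 8 bytes > B = 4, so hash it first: H(key) = 46 57, then zero-pad to 4 bytes: K' = 46 57 00 00.
K' ⊕ ipad = 70 61 36 36; K' ⊕ opad = 1a 0b 5c 5c.
Inner hash: even-index sum = 343 mod 256 = 87; odd-index sum = 151 mod 256 = 151 → 57 97.
Outer hash (recomputed tag): even-index sum = 205 mod 256 = 205; odd-index sum = 254 mod 256 = 254 → cd fe.
Recomputed tag = cdfe; claimed = cdfe → match.

valid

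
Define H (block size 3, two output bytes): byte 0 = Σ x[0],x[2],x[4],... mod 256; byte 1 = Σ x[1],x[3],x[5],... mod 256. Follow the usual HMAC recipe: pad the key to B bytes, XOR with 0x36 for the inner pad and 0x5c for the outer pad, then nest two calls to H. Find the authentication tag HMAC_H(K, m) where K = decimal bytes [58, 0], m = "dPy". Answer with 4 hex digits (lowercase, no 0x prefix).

Key decimal bytes [58, 0] = 3a 00 is 2 bytes ≤ B = 3; zero-pad to 3 bytes: K' = 3a 00 00.
K' ⊕ ipad = 0c 36 36.  K' ⊕ opad = 66 5c 5c.
Inner input = (K'⊕ipad) ∥ m = 0c 36 36 ∥ 64 50 79.
Inner hash: even-index sum = 146 mod 256 = 146; odd-index sum = 275 mod 256 = 19 → 92 13.
Outer input = (K'⊕opad) ∥ inner = 66 5c 5c ∥ 92 13.
Outer hash (tag): even-index sum = 213 mod 256 = 213; odd-index sum = 238 mod 256 = 238 → d5 ee.

d5ee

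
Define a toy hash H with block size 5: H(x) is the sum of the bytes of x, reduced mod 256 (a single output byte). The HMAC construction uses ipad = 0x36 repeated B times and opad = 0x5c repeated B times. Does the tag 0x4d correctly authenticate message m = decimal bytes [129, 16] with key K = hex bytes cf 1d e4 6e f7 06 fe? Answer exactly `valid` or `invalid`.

Key hex bytes cf 1d e4 6e f7 06 fe is 7 bytes > B = 5, so hash it first: H(key) = 39, then zero-pad to 5 bytes: K' = 39 00 00 00 00.
K' ⊕ ipad = 0f 36 36 36 36; K' ⊕ opad = 65 5c 5c 5c 5c.
Inner hash: sum = 15+54+54+54+54+129+16 = 376; mod 256 = 120 → 78.
Outer hash (recomputed tag): sum = 101+92+92+92+92+120 = 589; mod 256 = 77 → 4d.
Recomputed tag = 4d; claimed = 4d → match.

valid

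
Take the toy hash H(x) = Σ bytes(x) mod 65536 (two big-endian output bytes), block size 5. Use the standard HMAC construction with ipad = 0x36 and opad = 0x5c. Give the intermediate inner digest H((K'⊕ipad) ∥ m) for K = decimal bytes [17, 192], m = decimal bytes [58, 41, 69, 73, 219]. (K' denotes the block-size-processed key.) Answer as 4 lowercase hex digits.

038b

Key decimal bytes [17, 192] = 11 c0 is 2 bytes ≤ B = 5; zero-pad to 5 bytes: K' = 11 c0 00 00 00.
K' ⊕ ipad = 27 f6 36 36 36.
Inner input = 27 f6 36 36 36 ∥ 3a 29 45 49 db.
Inner hash: sum = 39+246+54+54+54+58+41+69+73+219 = 907 → 03 8b.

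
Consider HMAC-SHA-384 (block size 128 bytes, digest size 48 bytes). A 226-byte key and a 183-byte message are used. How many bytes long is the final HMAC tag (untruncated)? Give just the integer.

48

The tag is one SHA-384 digest: 48 bytes.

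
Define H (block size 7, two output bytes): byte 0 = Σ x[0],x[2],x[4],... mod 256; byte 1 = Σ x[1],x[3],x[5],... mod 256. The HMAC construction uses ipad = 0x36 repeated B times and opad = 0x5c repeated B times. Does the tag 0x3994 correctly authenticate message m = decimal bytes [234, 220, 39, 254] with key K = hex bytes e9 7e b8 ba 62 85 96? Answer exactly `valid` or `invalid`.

invalid

Key hex bytes e9 7e b8 ba 62 85 96 is exactly B = 7 bytes: K' = e9 7e b8 ba 62 85 96.
K' ⊕ ipad = df 48 8e 8c 54 b3 a0; K' ⊕ opad = b5 22 e4 e6 3e d9 ca.
Inner hash: even-index sum = 1083 mod 256 = 59; odd-index sum = 664 mod 256 = 152 → 3b 98.
Outer hash (recomputed tag): even-index sum = 825 mod 256 = 57; odd-index sum = 540 mod 256 = 28 → 39 1c.
Recomputed tag = 391c; claimed = 3994 → mismatch.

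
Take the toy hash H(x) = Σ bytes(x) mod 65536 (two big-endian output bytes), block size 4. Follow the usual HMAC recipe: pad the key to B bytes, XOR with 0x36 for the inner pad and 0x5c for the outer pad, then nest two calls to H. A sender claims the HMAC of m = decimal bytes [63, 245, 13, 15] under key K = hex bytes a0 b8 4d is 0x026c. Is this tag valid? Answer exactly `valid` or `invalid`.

Key hex bytes a0 b8 4d is 3 bytes ≤ B = 4; zero-pad to 4 bytes: K' = a0 b8 4d 00.
K' ⊕ ipad = 96 8e 7b 36; K' ⊕ opad = fc e4 11 5c.
Inner hash: sum = 150+142+123+54+63+245+13+15 = 805 → 03 25.
Outer hash (recomputed tag): sum = 252+228+17+92+3+37 = 629 → 02 75.
Recomputed tag = 0275; claimed = 026c → mismatch.

invalid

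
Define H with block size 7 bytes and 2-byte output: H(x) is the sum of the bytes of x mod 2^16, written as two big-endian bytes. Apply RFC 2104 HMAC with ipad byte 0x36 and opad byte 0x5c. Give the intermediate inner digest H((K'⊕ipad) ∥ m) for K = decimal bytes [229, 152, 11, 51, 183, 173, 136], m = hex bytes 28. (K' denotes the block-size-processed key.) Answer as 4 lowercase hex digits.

Key decimal bytes [229, 152, 11, 51, 183, 173, 136] = e5 98 0b 33 b7 ad 88 is exactly B = 7 bytes: K' = e5 98 0b 33 b7 ad 88.
K' ⊕ ipad = d3 ae 3d 05 81 9b be.
Inner input = d3 ae 3d 05 81 9b be ∥ 28.
Inner hash: sum = 211+174+61+5+129+155+190+40 = 965 → 03 c5.

03c5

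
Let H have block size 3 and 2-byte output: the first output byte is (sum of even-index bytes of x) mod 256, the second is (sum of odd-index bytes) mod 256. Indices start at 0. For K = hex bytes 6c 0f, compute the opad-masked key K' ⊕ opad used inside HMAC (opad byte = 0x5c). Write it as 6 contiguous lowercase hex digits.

30535c

Key hex bytes 6c 0f is 2 bytes ≤ B = 3; zero-pad to 3 bytes: K' = 6c 0f 00.
XOR each byte with 0x5c: 6c⊕5c=30, 0f⊕5c=53, 00⊕5c=5c.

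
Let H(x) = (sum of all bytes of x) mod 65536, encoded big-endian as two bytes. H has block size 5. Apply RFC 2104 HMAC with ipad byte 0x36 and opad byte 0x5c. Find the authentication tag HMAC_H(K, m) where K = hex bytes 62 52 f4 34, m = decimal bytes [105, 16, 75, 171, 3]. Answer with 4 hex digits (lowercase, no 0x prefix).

Key hex bytes 62 52 f4 34 is 4 bytes ≤ B = 5; zero-pad to 5 bytes: K' = 62 52 f4 34 00.
K' ⊕ ipad = 54 64 c2 02 36.  K' ⊕ opad = 3e 0e a8 68 5c.
Inner input = (K'⊕ipad) ∥ m = 54 64 c2 02 36 ∥ 69 10 4b ab 03.
Inner hash: sum = 84+100+194+2+54+105+16+75+171+3 = 804 → 03 24.
Outer input = (K'⊕opad) ∥ inner = 3e 0e a8 68 5c ∥ 03 24.
Outer hash (tag): sum = 62+14+168+104+92+3+36 = 479 → 01 df.

01df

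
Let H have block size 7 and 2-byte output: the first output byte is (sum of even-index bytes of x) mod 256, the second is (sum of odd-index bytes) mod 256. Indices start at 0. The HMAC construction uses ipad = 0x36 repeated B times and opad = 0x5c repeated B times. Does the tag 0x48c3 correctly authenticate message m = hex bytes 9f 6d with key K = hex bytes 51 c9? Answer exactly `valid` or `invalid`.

invalid

Key hex bytes 51 c9 is 2 bytes ≤ B = 7; zero-pad to 7 bytes: K' = 51 c9 00 00 00 00 00.
K' ⊕ ipad = 67 ff 36 36 36 36 36; K' ⊕ opad = 0d 95 5c 5c 5c 5c 5c.
Inner hash: even-index sum = 374 mod 256 = 118; odd-index sum = 522 mod 256 = 10 → 76 0a.
Outer hash (recomputed tag): even-index sum = 299 mod 256 = 43; odd-index sum = 451 mod 256 = 195 → 2b c3.
Recomputed tag = 2bc3; claimed = 48c3 → mismatch.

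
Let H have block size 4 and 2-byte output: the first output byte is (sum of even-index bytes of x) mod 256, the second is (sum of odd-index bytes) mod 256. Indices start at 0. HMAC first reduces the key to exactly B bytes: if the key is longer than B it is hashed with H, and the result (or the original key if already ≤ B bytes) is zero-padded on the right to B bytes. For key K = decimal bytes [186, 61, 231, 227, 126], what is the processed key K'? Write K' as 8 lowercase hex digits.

|K| = 5 > B = 4, so first hash the key.
H(K): even-index sum = 543 mod 256 = 31; odd-index sum = 288 mod 256 = 32 → 1f 20.
Zero-pad H(K) = 1f 20 to 4 bytes: K' = 1f 20 00 00.

1f200000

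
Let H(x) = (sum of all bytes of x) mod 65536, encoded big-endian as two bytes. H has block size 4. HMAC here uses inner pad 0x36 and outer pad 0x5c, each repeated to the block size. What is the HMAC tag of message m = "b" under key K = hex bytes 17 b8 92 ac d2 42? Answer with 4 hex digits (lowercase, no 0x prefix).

Key hex bytes 17 b8 92 ac d2 42 is 6 bytes > B = 4, so hash it first: H(key) = 03 21, then zero-pad to 4 bytes: K' = 03 21 00 00.
K' ⊕ ipad = 35 17 36 36.  K' ⊕ opad = 5f 7d 5c 5c.
Inner input = (K'⊕ipad) ∥ m = 35 17 36 36 ∥ 62.
Inner hash: sum = 53+23+54+54+98 = 282 → 01 1a.
Outer input = (K'⊕opad) ∥ inner = 5f 7d 5c 5c ∥ 01 1a.
Outer hash (tag): sum = 95+125+92+92+1+26 = 431 → 01 af.

01af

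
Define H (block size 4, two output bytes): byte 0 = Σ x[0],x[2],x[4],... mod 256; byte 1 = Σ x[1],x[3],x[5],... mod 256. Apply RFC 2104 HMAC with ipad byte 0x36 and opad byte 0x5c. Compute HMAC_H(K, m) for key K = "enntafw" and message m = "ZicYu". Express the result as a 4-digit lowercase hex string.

Key "enntafw" = 65 6e 6e 74 61 66 77 is 7 bytes > B = 4, so hash it first: H(key) = ab 48, then zero-pad to 4 bytes: K' = ab 48 00 00.
K' ⊕ ipad = 9d 7e 36 36.  K' ⊕ opad = f7 14 5c 5c.
Inner input = (K'⊕ipad) ∥ m = 9d 7e 36 36 ∥ 5a 69 63 59 75.
Inner hash: even-index sum = 517 mod 256 = 5; odd-index sum = 374 mod 256 = 118 → 05 76.
Outer input = (K'⊕opad) ∥ inner = f7 14 5c 5c ∥ 05 76.
Outer hash (tag): even-index sum = 344 mod 256 = 88; odd-index sum = 230 mod 256 = 230 → 58 e6.

58e6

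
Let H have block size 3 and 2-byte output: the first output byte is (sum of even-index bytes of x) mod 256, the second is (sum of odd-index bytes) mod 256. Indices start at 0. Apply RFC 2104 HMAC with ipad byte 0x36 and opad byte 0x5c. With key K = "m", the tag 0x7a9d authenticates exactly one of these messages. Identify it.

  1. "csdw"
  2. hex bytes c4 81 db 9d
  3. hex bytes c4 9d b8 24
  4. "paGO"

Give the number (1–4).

4

Key "m" = 6d is 1 byte ≤ B = 3; zero-pad to 3 bytes: K' = 6d 00 00.
K' ⊕ ipad = 5b 36 36; K' ⊕ opad = 31 5c 5c.
m1: inner = H(5b 36 36 63 73 64 77) = 7b fd; tag = H(31 5c 5c 7b fd) = 8ad7
m2: inner = H(5b 36 36 c4 81 db 9d) = af d5; tag = H(31 5c 5c af d5) = 620b
m3: inner = H(5b 36 36 c4 9d b8 24) = 52 b2; tag = H(31 5c 5c 52 b2) = 3fae
m4: inner = H(5b 36 36 70 61 47 4f) = 41 ed; tag = H(31 5c 5c 41 ed) = 7a9d ← matches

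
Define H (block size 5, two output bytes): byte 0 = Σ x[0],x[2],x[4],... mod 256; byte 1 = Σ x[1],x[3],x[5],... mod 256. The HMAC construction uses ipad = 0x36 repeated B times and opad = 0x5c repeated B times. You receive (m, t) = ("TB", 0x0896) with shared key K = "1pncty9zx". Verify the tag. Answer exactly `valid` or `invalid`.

Key "1pncty9zx" = 31 70 6e 63 74 79 39 7a 78 is 9 bytes > B = 5, so hash it first: H(key) = c4 c6, then zero-pad to 5 bytes: K' = c4 c6 00 00 00.
K' ⊕ ipad = f2 f0 36 36 36; K' ⊕ opad = 98 9a 5c 5c 5c.
Inner hash: even-index sum = 416 mod 256 = 160; odd-index sum = 378 mod 256 = 122 → a0 7a.
Outer hash (recomputed tag): even-index sum = 458 mod 256 = 202; odd-index sum = 406 mod 256 = 150 → ca 96.
Recomputed tag = ca96; claimed = 0896 → mismatch.

invalid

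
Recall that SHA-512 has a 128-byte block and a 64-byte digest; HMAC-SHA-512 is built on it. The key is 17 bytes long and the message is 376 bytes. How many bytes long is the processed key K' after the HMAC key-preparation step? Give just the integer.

Key is 17 ≤ 128 bytes, zero-padded: |K'| = 128.

128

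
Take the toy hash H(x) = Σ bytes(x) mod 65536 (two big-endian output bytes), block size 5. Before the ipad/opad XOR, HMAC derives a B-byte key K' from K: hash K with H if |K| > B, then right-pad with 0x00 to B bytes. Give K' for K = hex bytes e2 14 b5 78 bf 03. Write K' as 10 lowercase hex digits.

|K| = 6 > B = 5, so first hash the key.
H(K): sum = 226+20+181+120+191+3 = 741 → 02 e5.
Zero-pad H(K) = 02 e5 to 5 bytes: K' = 02 e5 00 00 00.

02e5000000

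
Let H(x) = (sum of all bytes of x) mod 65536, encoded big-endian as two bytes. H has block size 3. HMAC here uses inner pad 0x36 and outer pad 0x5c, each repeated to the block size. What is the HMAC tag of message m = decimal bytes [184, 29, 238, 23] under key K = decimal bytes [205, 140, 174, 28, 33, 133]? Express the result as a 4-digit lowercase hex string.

Key decimal bytes [205, 140, 174, 28, 33, 133] = cd 8c ae 1c 21 85 is 6 bytes > B = 3, so hash it first: H(key) = 02 c9, then zero-pad to 3 bytes: K' = 02 c9 00.
K' ⊕ ipad = 34 ff 36.  K' ⊕ opad = 5e 95 5c.
Inner input = (K'⊕ipad) ∥ m = 34 ff 36 ∥ b8 1d ee 17.
Inner hash: sum = 52+255+54+184+29+238+23 = 835 → 03 43.
Outer input = (K'⊕opad) ∥ inner = 5e 95 5c ∥ 03 43.
Outer hash (tag): sum = 94+149+92+3+67 = 405 → 01 95.

0195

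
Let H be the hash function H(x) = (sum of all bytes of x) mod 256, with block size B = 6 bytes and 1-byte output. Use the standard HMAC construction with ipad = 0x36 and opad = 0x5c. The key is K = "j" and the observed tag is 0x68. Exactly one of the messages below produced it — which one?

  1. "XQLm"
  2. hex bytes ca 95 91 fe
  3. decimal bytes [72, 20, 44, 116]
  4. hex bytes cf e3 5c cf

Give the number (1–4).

Key "j" = 6a is 1 byte ≤ B = 6; zero-pad to 6 bytes: K' = 6a 00 00 00 00 00.
K' ⊕ ipad = 5c 36 36 36 36 36; K' ⊕ opad = 36 5c 5c 5c 5c 5c.
m1: inner = H(5c 36 36 36 36 36 58 51 4c 6d) = cc; tag = H(36 5c 5c 5c 5c 5c cc) = ce
m2: inner = H(5c 36 36 36 36 36 ca 95 91 fe) = 58; tag = H(36 5c 5c 5c 5c 5c 58) = 5a
m3: inner = H(5c 36 36 36 36 36 48 14 2c 74) = 66; tag = H(36 5c 5c 5c 5c 5c 66) = 68 ← matches
m4: inner = H(5c 36 36 36 36 36 cf e3 5c cf) = 47; tag = H(36 5c 5c 5c 5c 5c 47) = 49

3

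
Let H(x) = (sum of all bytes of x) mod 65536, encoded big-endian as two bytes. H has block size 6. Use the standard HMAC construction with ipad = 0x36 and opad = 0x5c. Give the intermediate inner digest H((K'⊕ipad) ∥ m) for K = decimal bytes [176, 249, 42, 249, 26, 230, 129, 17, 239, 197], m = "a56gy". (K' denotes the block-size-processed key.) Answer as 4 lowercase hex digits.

02d8

Key decimal bytes [176, 249, 42, 249, 26, 230, 129, 17, 239, 197] = b0 f9 2a f9 1a e6 81 11 ef c5 is 10 bytes > B = 6, so hash it first: H(key) = 06 12, then zero-pad to 6 bytes: K' = 06 12 00 00 00 00.
K' ⊕ ipad = 30 24 36 36 36 36.
Inner input = 30 24 36 36 36 36 ∥ 61 35 36 67 79.
Inner hash: sum = 48+36+54+54+54+54+97+53+54+103+121 = 728 → 02 d8.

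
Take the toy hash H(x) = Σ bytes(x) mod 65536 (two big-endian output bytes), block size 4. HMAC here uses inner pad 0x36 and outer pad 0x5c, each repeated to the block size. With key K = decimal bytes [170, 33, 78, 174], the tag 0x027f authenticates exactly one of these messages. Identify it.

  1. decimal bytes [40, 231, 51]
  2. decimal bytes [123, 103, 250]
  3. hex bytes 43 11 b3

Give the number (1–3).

Key decimal bytes [170, 33, 78, 174] = aa 21 4e ae is exactly B = 4 bytes: K' = aa 21 4e ae.
K' ⊕ ipad = 9c 17 78 98; K' ⊕ opad = f6 7d 12 f2.
m1: inner = H(9c 17 78 98 28 e7 33) = 03 05; tag = H(f6 7d 12 f2 03 05) = 027f ← matches
m2: inner = H(9c 17 78 98 7b 67 fa) = 03 9f; tag = H(f6 7d 12 f2 03 9f) = 0319
m3: inner = H(9c 17 78 98 43 11 b3) = 02 ca; tag = H(f6 7d 12 f2 02 ca) = 0343

1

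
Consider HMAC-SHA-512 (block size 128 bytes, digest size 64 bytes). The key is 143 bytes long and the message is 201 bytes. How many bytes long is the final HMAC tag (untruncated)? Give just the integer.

The tag is one SHA-512 digest: 64 bytes.

64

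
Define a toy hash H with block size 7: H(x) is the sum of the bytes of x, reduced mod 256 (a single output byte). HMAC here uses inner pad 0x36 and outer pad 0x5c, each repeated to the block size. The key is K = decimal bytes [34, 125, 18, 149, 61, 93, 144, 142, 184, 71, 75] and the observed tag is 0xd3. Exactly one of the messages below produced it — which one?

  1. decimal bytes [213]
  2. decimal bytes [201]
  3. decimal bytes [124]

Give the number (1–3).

1

Key decimal bytes [34, 125, 18, 149, 61, 93, 144, 142, 184, 71, 75] = 22 7d 12 95 3d 5d 90 8e b8 47 4b is 11 bytes > B = 7, so hash it first: H(key) = 48, then zero-pad to 7 bytes: K' = 48 00 00 00 00 00 00.
K' ⊕ ipad = 7e 36 36 36 36 36 36; K' ⊕ opad = 14 5c 5c 5c 5c 5c 5c.
m1: inner = H(7e 36 36 36 36 36 36 d5) = 97; tag = H(14 5c 5c 5c 5c 5c 5c 97) = d3 ← matches
m2: inner = H(7e 36 36 36 36 36 36 c9) = 8b; tag = H(14 5c 5c 5c 5c 5c 5c 8b) = c7
m3: inner = H(7e 36 36 36 36 36 36 7c) = 3e; tag = H(14 5c 5c 5c 5c 5c 5c 3e) = 7a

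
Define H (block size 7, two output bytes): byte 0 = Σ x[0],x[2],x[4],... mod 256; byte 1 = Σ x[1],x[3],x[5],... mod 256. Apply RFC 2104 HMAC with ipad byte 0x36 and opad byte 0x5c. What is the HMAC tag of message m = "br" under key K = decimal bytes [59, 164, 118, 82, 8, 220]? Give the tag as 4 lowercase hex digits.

83b9

Key decimal bytes [59, 164, 118, 82, 8, 220] = 3b a4 76 52 08 dc is 6 bytes ≤ B = 7; zero-pad to 7 bytes: K' = 3b a4 76 52 08 dc 00.
K' ⊕ ipad = 0d 92 40 64 3e ea 36.  K' ⊕ opad = 67 f8 2a 0e 54 80 5c.
Inner input = (K'⊕ipad) ∥ m = 0d 92 40 64 3e ea 36 ∥ 62 72.
Inner hash: even-index sum = 307 mod 256 = 51; odd-index sum = 578 mod 256 = 66 → 33 42.
Outer input = (K'⊕opad) ∥ inner = 67 f8 2a 0e 54 80 5c ∥ 33 42.
Outer hash (tag): even-index sum = 387 mod 256 = 131; odd-index sum = 441 mod 256 = 185 → 83 b9.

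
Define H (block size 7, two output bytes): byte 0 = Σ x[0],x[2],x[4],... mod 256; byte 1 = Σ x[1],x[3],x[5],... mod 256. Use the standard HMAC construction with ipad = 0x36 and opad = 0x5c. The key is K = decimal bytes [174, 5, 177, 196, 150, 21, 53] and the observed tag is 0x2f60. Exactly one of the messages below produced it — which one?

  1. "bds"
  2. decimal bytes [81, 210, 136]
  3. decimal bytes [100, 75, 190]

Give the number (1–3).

Key decimal bytes [174, 5, 177, 196, 150, 21, 53] = ae 05 b1 c4 96 15 35 is exactly B = 7 bytes: K' = ae 05 b1 c4 96 15 35.
K' ⊕ ipad = 98 33 87 f2 a0 23 03; K' ⊕ opad = f2 59 ed 98 ca 49 69.
m1: inner = H(98 33 87 f2 a0 23 03 62 64 73) = 26 1d; tag = H(f2 59 ed 98 ca 49 69 26 1d) = 2f60 ← matches
m2: inner = H(98 33 87 f2 a0 23 03 51 d2 88) = 94 21; tag = H(f2 59 ed 98 ca 49 69 94 21) = 33ce
m3: inner = H(98 33 87 f2 a0 23 03 64 4b be) = 0d 6a; tag = H(f2 59 ed 98 ca 49 69 0d 6a) = 7c47

1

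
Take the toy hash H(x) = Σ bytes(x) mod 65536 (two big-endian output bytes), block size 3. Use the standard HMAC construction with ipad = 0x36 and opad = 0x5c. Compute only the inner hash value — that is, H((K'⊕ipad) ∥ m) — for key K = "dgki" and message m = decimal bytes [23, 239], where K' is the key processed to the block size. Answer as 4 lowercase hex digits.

021c

Key "dgki" = 64 67 6b 69 is 4 bytes > B = 3, so hash it first: H(key) = 01 9f, then zero-pad to 3 bytes: K' = 01 9f 00.
K' ⊕ ipad = 37 a9 36.
Inner input = 37 a9 36 ∥ 17 ef.
Inner hash: sum = 55+169+54+23+239 = 540 → 02 1c.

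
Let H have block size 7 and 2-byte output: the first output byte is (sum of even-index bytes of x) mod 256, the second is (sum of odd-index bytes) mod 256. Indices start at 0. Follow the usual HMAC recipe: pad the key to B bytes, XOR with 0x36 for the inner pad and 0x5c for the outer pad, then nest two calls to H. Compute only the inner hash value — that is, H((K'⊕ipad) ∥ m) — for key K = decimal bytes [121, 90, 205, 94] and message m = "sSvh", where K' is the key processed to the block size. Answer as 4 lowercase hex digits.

Key decimal bytes [121, 90, 205, 94] = 79 5a cd 5e is 4 bytes ≤ B = 7; zero-pad to 7 bytes: K' = 79 5a cd 5e 00 00 00.
K' ⊕ ipad = 4f 6c fb 68 36 36 36.
Inner input = 4f 6c fb 68 36 36 36 ∥ 73 53 76 68.
Inner hash: even-index sum = 625 mod 256 = 113; odd-index sum = 499 mod 256 = 243 → 71 f3.

71f3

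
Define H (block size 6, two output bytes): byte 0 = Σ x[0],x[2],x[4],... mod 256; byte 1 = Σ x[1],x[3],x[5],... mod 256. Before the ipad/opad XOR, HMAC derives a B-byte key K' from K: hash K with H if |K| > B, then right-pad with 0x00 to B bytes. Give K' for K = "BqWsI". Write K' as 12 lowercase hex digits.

427157734900

Key "BqWsI" = 42 71 57 73 49 is 5 bytes ≤ B = 6; zero-pad to 6 bytes: K' = 42 71 57 73 49 00.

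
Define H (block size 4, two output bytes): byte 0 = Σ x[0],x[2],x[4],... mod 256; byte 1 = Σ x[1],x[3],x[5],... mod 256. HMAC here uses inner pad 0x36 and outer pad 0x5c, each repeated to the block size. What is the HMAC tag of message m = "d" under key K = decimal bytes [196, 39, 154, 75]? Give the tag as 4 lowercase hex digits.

6020

Key decimal bytes [196, 39, 154, 75] = c4 27 9a 4b is exactly B = 4 bytes: K' = c4 27 9a 4b.
K' ⊕ ipad = f2 11 ac 7d.  K' ⊕ opad = 98 7b c6 17.
Inner input = (K'⊕ipad) ∥ m = f2 11 ac 7d ∥ 64.
Inner hash: even-index sum = 514 mod 256 = 2; odd-index sum = 142 mod 256 = 142 → 02 8e.
Outer input = (K'⊕opad) ∥ inner = 98 7b c6 17 ∥ 02 8e.
Outer hash (tag): even-index sum = 352 mod 256 = 96; odd-index sum = 288 mod 256 = 32 → 60 20.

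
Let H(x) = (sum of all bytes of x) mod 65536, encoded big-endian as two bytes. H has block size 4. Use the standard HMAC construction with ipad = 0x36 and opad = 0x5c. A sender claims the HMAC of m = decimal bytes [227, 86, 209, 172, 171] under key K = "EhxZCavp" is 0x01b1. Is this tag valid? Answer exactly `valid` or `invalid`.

valid

Key "EhxZCavp" = 45 68 78 5a 43 61 76 70 is 8 bytes > B = 4, so hash it first: H(key) = 03 09, then zero-pad to 4 bytes: K' = 03 09 00 00.
K' ⊕ ipad = 35 3f 36 36; K' ⊕ opad = 5f 55 5c 5c.
Inner hash: sum = 53+63+54+54+227+86+209+172+171 = 1089 → 04 41.
Outer hash (recomputed tag): sum = 95+85+92+92+4+65 = 433 → 01 b1.
Recomputed tag = 01b1; claimed = 01b1 → match.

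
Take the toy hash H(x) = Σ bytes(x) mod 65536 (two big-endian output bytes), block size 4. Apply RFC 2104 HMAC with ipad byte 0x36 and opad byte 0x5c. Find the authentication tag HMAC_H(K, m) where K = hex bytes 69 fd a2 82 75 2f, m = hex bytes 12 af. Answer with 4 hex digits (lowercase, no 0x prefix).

Key hex bytes 69 fd a2 82 75 2f is 6 bytes > B = 4, so hash it first: H(key) = 03 2e, then zero-pad to 4 bytes: K' = 03 2e 00 00.
K' ⊕ ipad = 35 18 36 36.  K' ⊕ opad = 5f 72 5c 5c.
Inner input = (K'⊕ipad) ∥ m = 35 18 36 36 ∥ 12 af.
Inner hash: sum = 53+24+54+54+18+175 = 378 → 01 7a.
Outer input = (K'⊕opad) ∥ inner = 5f 72 5c 5c ∥ 01 7a.
Outer hash (tag): sum = 95+114+92+92+1+122 = 516 → 02 04.

0204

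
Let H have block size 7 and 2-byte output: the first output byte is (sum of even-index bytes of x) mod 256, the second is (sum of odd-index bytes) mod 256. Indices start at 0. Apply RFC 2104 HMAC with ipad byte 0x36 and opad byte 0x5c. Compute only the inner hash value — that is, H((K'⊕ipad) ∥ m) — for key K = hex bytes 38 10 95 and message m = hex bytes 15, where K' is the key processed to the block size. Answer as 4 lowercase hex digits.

Key hex bytes 38 10 95 is 3 bytes ≤ B = 7; zero-pad to 7 bytes: K' = 38 10 95 00 00 00 00.
K' ⊕ ipad = 0e 26 a3 36 36 36 36.
Inner input = 0e 26 a3 36 36 36 36 ∥ 15.
Inner hash: even-index sum = 285 mod 256 = 29; odd-index sum = 167 mod 256 = 167 → 1d a7.

1da7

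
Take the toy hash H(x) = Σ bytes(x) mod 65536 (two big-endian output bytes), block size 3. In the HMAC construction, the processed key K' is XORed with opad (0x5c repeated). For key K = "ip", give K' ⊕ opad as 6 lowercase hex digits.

352c5c

Key "ip" = 69 70 is 2 bytes ≤ B = 3; zero-pad to 3 bytes: K' = 69 70 00.
XOR each byte with 0x5c: 69⊕5c=35, 70⊕5c=2c, 00⊕5c=5c.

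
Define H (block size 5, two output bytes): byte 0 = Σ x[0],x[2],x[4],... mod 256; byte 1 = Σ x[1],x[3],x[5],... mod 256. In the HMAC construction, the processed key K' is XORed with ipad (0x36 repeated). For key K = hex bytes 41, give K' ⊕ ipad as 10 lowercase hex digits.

Key hex bytes 41 is 1 byte ≤ B = 5; zero-pad to 5 bytes: K' = 41 00 00 00 00.
XOR each byte with 0x36: 41⊕36=77, 00⊕36=36, 00⊕36=36, 00⊕36=36, 00⊕36=36.

7736363636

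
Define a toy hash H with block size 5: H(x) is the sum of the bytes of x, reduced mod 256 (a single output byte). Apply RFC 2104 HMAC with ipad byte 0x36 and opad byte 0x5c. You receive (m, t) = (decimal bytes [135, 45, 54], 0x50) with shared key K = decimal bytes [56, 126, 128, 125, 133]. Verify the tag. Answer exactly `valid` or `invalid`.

Key decimal bytes [56, 126, 128, 125, 133] = 38 7e 80 7d 85 is exactly B = 5 bytes: K' = 38 7e 80 7d 85.
K' ⊕ ipad = 0e 48 b6 4b b3; K' ⊕ opad = 64 22 dc 21 d9.
Inner hash: sum = 14+72+182+75+179+135+45+54 = 756; mod 256 = 244 → f4.
Outer hash (recomputed tag): sum = 100+34+220+33+217+244 = 848; mod 256 = 80 → 50.
Recomputed tag = 50; claimed = 50 → match.

valid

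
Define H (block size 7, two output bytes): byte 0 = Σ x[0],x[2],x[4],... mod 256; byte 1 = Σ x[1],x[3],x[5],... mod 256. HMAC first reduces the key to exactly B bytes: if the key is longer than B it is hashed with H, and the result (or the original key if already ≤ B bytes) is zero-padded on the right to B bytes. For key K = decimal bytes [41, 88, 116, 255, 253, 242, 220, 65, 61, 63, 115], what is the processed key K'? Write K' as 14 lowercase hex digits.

26c90000000000

|K| = 11 > B = 7, so first hash the key.
H(K): even-index sum = 806 mod 256 = 38; odd-index sum = 713 mod 256 = 201 → 26 c9.
Zero-pad H(K) = 26 c9 to 7 bytes: K' = 26 c9 00 00 00 00 00.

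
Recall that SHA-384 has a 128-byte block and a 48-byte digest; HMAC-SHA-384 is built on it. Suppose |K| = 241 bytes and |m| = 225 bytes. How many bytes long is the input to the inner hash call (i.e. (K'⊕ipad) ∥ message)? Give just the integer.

353

Key is 241 > 128 bytes, so it is hashed to 48 bytes then zero-padded to 128: |K'| = 128.
Inner input = (K'⊕ipad) ∥ m → 128 + 225 = 353 bytes.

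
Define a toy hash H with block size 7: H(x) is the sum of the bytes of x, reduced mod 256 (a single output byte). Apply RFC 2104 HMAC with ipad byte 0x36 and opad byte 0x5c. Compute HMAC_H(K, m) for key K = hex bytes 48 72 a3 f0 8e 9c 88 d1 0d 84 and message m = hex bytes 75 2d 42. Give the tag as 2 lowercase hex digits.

Key hex bytes 48 72 a3 f0 8e 9c 88 d1 0d 84 is 10 bytes > B = 7, so hash it first: H(key) = 61, then zero-pad to 7 bytes: K' = 61 00 00 00 00 00 00.
K' ⊕ ipad = 57 36 36 36 36 36 36.  K' ⊕ opad = 3d 5c 5c 5c 5c 5c 5c.
Inner input = (K'⊕ipad) ∥ m = 57 36 36 36 36 36 36 ∥ 75 2d 42.
Inner hash: sum = 87+54+54+54+54+54+54+117+45+66 = 639; mod 256 = 127 → 7f.
Outer input = (K'⊕opad) ∥ inner = 3d 5c 5c 5c 5c 5c 5c ∥ 7f.
Outer hash (tag): sum = 61+92+92+92+92+92+92+127 = 740; mod 256 = 228 → e4.

e4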